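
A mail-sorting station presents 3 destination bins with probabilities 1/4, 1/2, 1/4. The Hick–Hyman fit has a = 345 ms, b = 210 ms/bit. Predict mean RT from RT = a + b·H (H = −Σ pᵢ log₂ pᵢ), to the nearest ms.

H = −Σ pᵢ log₂ pᵢ = 0.25·2 + 0.5·1 + 0.25·2 = 1.500 bits.
RT = 345 + 210 × 1.500 = 660.00 ms.

660 ms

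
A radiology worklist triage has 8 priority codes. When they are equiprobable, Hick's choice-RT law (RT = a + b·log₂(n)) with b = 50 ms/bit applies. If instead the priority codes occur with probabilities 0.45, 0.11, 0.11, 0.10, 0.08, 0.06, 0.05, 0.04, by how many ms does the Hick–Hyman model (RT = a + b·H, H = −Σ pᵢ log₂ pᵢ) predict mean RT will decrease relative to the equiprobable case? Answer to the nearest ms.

The RT saving is b·ΔH. Equiprobable H₀ = log₂(8) = 3.0000 bits; with the given probabilities H = 2.4881 bits.
b·(H₀ − H) = 50 × (3.0000 − 2.4881) = 25.60 ms.

26 ms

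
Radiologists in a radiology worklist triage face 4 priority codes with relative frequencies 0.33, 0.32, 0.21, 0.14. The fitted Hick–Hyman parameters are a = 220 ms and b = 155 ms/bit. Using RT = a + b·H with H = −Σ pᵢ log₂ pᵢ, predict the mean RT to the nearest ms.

518 ms

H = 0.33·log₂(1/0.33) + 0.32·log₂(1/0.32) + 0.21·log₂(1/0.21) + 0.14·log₂(1/0.14) = 1.9238 bits.
RT = 220 + 155 × 1.9238 = 518.19 ms.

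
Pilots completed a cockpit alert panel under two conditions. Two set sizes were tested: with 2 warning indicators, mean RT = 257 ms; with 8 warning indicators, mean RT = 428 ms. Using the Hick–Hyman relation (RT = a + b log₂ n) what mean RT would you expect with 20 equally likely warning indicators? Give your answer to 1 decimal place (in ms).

With log₂ n on the abscissa the relation is linear; from the two conditions:
  b = (428 − 257) / (log₂ 8 − log₂ 2) = 171 / (3 − 1) = 85.500 ms/bit
  a = 257 − 85.500 × 1 = 171.500 ms
Then RT(20) = 171.500 + 85.500 × log₂ 20 = 171.500 + 85.500 × 4.3219 ≈ 541.025 ms.

541.0 ms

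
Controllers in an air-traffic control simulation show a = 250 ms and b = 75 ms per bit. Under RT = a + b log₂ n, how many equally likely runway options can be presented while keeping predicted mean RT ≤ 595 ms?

Set 250 + 75·log₂ n ≤ 595 → log₂ n ≤ (595 − 250)/75 = 4.6000.
So n ≤ 2^4.6000 = 24.251; the largest integer n is 24.

24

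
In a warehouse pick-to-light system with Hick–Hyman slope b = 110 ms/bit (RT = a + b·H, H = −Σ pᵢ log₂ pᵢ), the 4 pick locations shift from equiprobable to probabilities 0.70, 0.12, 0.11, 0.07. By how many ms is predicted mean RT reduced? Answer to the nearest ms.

The RT saving is b·ΔH. Equiprobable H₀ = log₂(4) = 2.0000 bits; with the given probabilities H = 1.3461 bits.
b·(H₀ − H) = 110 × (2.0000 − 1.3461) = 71.93 ms.

72 ms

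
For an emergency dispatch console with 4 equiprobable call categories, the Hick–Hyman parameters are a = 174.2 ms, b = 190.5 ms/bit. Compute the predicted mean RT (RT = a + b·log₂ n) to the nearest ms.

log₂(4) = 2 bits, so RT = 174.2 + 190.5 × 2 ≈ 555.200 ms.

555 ms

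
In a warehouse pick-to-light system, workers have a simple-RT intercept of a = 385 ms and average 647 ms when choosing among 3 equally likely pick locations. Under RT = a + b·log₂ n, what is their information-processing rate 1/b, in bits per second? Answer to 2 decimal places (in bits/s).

6.05 bits/s

Choice component = 647 − 385 = 262 ms over log₂(3) = 1.5850 bits.
b = 262 / 1.5850 = 165.304 ms/bit, so 1/b = 6.049 bits/s.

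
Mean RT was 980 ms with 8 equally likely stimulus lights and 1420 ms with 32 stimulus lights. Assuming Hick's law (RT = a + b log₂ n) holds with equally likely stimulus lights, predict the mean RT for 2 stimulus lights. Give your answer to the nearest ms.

RT is linear in log₂ n, so two points fix the line:
  b = (1420 − 980) / (log₂ 32 − log₂ 8) = 440 / (5 − 3) = 220 ms/bit
  a = 980 − 220 × 3 = 320 ms
Then RT(2) = 320 + 220 × log₂ 2 = 320 + 220 × 1 ≈ 540.000 ms.

540 ms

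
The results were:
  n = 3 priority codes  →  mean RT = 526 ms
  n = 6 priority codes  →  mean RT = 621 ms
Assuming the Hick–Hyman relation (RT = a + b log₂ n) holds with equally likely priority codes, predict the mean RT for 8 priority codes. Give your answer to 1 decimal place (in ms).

660.4 ms

RT is linear in log₂ n, so two points fix the line:
  b = (621 − 526) / (log₂ 6 − log₂ 3) = 95 / (2.5850 − 1.5850) = 95.000 ms/bit
  a = 526 − 95.000 × 1.5850 = 375.429 ms
Then RT(8) = 375.429 + 95.000 × log₂ 8 = 375.429 + 95.000 × 3 ≈ 660.429 ms.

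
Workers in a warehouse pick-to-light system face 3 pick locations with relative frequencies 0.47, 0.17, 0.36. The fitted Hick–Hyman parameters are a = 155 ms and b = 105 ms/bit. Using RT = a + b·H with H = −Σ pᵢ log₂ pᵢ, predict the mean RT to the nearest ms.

310 ms

Entropy contributions −pᵢ log₂ pᵢ: 0.5120, 0.4346, 0.5306; sum H = 1.4772 bits.
RT = a + bH = 155 + 105·1.4772 = 310.10 ms.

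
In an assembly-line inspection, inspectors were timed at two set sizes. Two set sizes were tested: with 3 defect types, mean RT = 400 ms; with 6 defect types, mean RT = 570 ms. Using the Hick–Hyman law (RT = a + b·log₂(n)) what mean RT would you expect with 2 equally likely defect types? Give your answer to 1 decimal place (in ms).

RT is linear in log₂ n, so two points fix the line:
  b = (570 − 400) / (log₂ 6 − log₂ 3) = 170 / (2.5850 − 1.5850) = 170.000 ms/bit
  a = 400 − 170.000 × 1.5850 = 130.556 ms
Then RT(2) = 130.556 + 170.000 × log₂ 2 = 130.556 + 170.000 × 1 ≈ 300.556 ms.

300.6 ms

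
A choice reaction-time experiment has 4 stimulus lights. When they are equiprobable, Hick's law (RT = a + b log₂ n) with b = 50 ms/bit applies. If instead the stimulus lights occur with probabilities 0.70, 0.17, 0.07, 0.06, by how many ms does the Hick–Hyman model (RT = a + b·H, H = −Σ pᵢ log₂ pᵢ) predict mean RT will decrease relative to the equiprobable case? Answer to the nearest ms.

35 ms

Equiprobable entropy H₀ = log₂ 4 = 2.0000 bits.
Skewed entropy H = −Σ pᵢ log₂ pᵢ = 1.3069 bits.
ΔRT = b·(H₀ − H) = 50 × 0.6931 = 34.66 ms.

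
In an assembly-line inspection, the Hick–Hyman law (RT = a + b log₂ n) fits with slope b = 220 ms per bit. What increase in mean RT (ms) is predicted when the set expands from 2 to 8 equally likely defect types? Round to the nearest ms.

ΔRT = (a + b log₂ n₂) − (a + b log₂ n₁) = b·(log₂ n₂ − log₂ n₁).
log₂(8) − log₂(2) = log₂(8/2) = log₂(4) = 2.
ΔRT = 220 × 2.0000 = 440.000 ms.

440 ms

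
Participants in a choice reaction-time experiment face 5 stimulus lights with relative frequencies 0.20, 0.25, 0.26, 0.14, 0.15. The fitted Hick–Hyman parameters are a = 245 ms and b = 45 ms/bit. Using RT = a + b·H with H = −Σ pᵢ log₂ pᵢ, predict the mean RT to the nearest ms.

H = 0.20·log₂(1/0.20) + 0.25·log₂(1/0.25) + 0.26·log₂(1/0.26) + 0.14·log₂(1/0.14) + 0.15·log₂(1/0.15) = 2.2773 bits.
RT = 245 + 45 × 2.2773 = 347.48 ms.

347 ms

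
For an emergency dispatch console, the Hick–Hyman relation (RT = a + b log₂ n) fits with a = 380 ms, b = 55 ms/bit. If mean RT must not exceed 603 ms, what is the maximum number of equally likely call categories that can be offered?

16

Set 380 + 55·log₂ n ≤ 603 → log₂ n ≤ (603 − 380)/55 = 4.0545.
So n ≤ 2^4.0545 = 16.617; the largest integer n is 16.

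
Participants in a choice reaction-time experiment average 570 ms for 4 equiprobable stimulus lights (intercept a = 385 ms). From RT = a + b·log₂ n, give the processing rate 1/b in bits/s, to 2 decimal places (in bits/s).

10.81 bits/s

Choice component = 570 − 385 = 185 ms over log₂(4) = 2 bits.
b = 185 / 2 = 92.500 ms/bit, so 1/b = 10.811 bits/s.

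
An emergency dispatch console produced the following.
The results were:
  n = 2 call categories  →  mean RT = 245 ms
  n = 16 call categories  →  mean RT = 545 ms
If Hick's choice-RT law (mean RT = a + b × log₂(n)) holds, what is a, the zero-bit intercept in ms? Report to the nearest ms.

145 ms

Slope: b = (545 − 245) / (log₂ 16 − log₂ 2) = 300/3.0000 = 100 ms/bit.
Intercept: a = 245 − 100·log₂(2) = 145.000 ms.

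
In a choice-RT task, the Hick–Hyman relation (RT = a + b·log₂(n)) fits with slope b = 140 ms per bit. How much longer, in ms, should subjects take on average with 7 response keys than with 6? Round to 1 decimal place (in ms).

The intercept a cancels: ΔRT = b·(log₂ n₂ − log₂ n₁) = b·log₂(n₂/n₁).
log₂(7) − log₂(6) = 2.8074 − 2.5850 = 0.2224.
ΔRT = 140 × 0.2224 = 31.135 ms.

31.1 ms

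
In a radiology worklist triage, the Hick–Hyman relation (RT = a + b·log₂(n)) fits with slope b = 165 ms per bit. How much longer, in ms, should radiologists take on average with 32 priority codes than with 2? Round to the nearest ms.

660 ms

The intercept a cancels: ΔRT = b·(log₂ n₂ − log₂ n₁) = b·log₂(n₂/n₁).
log₂(32) − log₂(2) = log₂(32/2) = log₂(16) = 4.
ΔRT = 165 × 4.0000 = 660.000 ms.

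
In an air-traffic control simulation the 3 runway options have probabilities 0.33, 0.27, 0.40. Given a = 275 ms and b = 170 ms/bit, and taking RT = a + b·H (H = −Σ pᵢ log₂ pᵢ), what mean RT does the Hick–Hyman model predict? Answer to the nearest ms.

H = 0.33·log₂(1/0.33) + 0.27·log₂(1/0.27) + 0.40·log₂(1/0.40) = 1.5666 bits.
RT = 275 + 170 × 1.5666 = 541.32 ms.

541 ms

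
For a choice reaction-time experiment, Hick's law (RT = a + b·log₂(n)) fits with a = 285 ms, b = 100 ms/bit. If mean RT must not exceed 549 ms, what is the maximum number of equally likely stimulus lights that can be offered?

6

100·log₂ n ≤ 549 − 285 = 264, giving log₂ n ≤ 2.6400 and n ≤ 6.233. The largest whole number is 6.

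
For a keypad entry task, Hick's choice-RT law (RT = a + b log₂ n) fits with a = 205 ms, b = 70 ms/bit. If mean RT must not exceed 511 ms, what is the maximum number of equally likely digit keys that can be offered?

20

Information budget: (511 − 205)/70 = 4.3714 bits, so n ≤ 2^4.3714 = 20.698 → at most 20.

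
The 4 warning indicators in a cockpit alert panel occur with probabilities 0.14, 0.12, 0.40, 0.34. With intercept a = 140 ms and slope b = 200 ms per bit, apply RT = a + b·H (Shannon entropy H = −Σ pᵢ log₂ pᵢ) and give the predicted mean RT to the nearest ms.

H = 0.14·log₂(1/0.14) + 0.12·log₂(1/0.12) + 0.40·log₂(1/0.40) + 0.34·log₂(1/0.34) = 1.8221 bits.
RT = 140 + 200 × 1.8221 = 504.42 ms.

504 ms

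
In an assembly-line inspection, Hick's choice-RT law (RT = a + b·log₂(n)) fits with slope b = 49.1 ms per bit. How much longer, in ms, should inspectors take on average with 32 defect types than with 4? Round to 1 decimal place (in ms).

Only the slope matters, since a is common to both: ΔRT = b·log₂(n₂/n₁).
log₂(32) − log₂(4) = log₂(32/4) = log₂(8) = 3.
ΔRT = 49.1 × 3.0000 = 147.300 ms.

147.3 ms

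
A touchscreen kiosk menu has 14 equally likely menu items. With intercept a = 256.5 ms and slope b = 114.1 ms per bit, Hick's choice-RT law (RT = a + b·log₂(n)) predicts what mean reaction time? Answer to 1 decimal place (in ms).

log₂(14) = 3.8074 bits, so RT = 256.5 + 114.1 × 3.8074 ≈ 690.919 ms.

690.9 ms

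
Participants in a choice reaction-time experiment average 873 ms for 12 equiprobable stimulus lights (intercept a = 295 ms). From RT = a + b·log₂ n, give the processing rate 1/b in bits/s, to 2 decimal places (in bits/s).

Choice component = 873 − 295 = 578 ms over log₂(12) = 3.5850 bits.
b = 578 / 3.5850 = 161.229 ms/bit, so 1/b = 6.202 bits/s.

6.20 bits/s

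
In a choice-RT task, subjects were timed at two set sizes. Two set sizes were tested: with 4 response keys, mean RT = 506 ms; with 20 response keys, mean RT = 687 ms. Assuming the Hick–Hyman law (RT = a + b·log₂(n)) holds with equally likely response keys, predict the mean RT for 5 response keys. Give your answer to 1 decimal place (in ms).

Fit slope and intercept:
  b = (687 − 506) / (log₂ 20 − log₂ 4) = 181 / (4.3219 − 2) = 77.952 ms/bit
  a = 506 − 77.952 × 2 = 350.095 ms
Then RT(5) = 350.095 + 77.952 × log₂ 5 = 350.095 + 77.952 × 2.3219 ≈ 531.095 ms.

531.1 ms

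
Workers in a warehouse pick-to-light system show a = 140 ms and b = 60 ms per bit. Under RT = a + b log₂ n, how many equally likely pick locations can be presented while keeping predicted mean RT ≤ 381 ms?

16

Set 140 + 60·log₂ n ≤ 381 → log₂ n ≤ (381 − 140)/60 = 4.0167.
So n ≤ 2^4.0167 = 16.186; the largest integer n is 16.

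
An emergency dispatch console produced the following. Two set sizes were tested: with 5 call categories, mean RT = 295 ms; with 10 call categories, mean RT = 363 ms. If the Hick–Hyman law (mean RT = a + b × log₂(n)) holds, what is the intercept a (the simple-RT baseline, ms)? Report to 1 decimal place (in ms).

137.1 ms

b = (RT₂ − RT₁)/(log₂ n₂ − log₂ n₁) = (363 − 295)/(3.3219 − 2.3219) = 68.000 ms/bit.
a = RT₁ − b·log₂ n₁ = 295 − 68.000 × 2.3219 = 137.109 ms.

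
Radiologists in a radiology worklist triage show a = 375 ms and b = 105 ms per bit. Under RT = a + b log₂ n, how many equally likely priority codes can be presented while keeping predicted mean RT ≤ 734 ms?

105·log₂ n ≤ 734 − 375 = 359, giving log₂ n ≤ 3.4190 and n ≤ 10.696. The largest whole number is 10.

10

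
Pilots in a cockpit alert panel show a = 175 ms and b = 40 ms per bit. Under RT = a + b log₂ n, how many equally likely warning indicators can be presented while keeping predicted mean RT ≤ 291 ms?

Set 175 + 40·log₂ n ≤ 291 → log₂ n ≤ (291 − 175)/40 = 2.9000.
So n ≤ 2^2.9000 = 7.464; the largest integer n is 7.

7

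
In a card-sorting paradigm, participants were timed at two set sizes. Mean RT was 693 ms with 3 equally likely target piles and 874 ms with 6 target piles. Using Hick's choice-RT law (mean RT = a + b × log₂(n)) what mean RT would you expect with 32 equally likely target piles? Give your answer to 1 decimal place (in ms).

1311.1 ms

Solve the two-equation system in a and b:
  b = (874 − 693) / (log₂ 6 − log₂ 3) = 181 / (2.5850 − 1.5850) = 181.000 ms/bit
  a = 693 − 181.000 × 1.5850 = 406.122 ms
Then RT(32) = 406.122 + 181.000 × log₂ 32 = 406.122 + 181.000 × 5 ≈ 1311.122 ms.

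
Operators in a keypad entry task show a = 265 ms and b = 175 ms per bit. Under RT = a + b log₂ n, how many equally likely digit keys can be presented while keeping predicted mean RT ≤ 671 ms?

Set 265 + 175·log₂ n ≤ 671 → log₂ n ≤ (671 − 265)/175 = 2.3200.
So n ≤ 2^2.3200 = 4.993; the largest integer n is 4.

4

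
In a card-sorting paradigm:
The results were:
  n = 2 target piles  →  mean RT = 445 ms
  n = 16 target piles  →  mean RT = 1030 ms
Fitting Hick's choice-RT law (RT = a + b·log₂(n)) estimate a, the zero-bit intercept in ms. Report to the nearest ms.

The slope on a log₂ axis is (1030 − 445) / (4 − 1) = 195 ms/bit.
a = RT₁ − b·log₂ n₁ = 445 − 195 × 1 = 250.000 ms.

250 ms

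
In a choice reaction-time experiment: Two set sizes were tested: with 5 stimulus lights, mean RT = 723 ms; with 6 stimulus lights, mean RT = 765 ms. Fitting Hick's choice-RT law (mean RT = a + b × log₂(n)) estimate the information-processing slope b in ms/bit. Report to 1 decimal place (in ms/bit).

159.7 ms/bit

Slope: b = (765 − 723) / (log₂ 6 − log₂ 5) = 42/0.2630 = 159.675 ms/bit.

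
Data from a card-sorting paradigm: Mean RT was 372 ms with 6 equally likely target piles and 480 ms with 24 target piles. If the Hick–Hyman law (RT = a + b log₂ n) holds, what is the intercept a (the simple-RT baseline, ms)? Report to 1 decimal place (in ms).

232.4 ms

b = (RT₂ − RT₁)/(log₂ n₂ − log₂ n₁) = (480 − 372)/(4.5850 − 2.5850) = 54.000 ms/bit.
Intercept: a = 372 − 54.000·log₂(6) = 232.412 ms.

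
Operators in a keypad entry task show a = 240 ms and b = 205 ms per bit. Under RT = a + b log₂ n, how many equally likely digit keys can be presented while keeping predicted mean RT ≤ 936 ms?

205·log₂ n ≤ 936 − 240 = 696, giving log₂ n ≤ 3.3951 and n ≤ 10.520. The largest whole number is 10.

10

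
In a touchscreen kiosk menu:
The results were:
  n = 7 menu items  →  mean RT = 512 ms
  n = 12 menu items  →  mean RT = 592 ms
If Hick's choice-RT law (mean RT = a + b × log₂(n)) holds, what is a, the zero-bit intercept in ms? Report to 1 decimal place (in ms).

Slope: b = (592 − 512) / (log₂ 12 − log₂ 7) = 80/0.7776 = 102.880 ms/bit.
a = RT₁ − b·log₂ n₁ = 512 − 102.880 × 2.8074 = 223.180 ms.

223.2 ms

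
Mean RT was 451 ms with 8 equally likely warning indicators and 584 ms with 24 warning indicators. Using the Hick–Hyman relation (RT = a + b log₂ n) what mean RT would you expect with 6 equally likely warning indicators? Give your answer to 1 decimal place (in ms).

Solve the two-equation system in a and b:
  b = (584 − 451) / (log₂ 24 − log₂ 8) = 133 / (4.5850 − 3) = 83.914 ms/bit
  a = 451 − 83.914 × 3 = 199.259 ms
Then RT(6) = 199.259 + 83.914 × log₂ 6 = 199.259 + 83.914 × 2.5850 ≈ 416.173 ms.

416.2 ms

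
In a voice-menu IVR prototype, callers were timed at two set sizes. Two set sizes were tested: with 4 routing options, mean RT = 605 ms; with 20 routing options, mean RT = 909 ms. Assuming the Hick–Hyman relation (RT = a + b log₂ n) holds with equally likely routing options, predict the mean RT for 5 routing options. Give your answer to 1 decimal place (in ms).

With log₂ n on the abscissa the relation is linear; from the two conditions:
  b = (909 − 605) / (log₂ 20 − log₂ 4) = 304 / (4.3219 − 2) = 130.926 ms/bit
  a = 605 − 130.926 × 2 = 343.149 ms
Then RT(5) = 343.149 + 130.926 × log₂ 5 = 343.149 + 130.926 × 2.3219 ≈ 647.149 ms.

647.1 ms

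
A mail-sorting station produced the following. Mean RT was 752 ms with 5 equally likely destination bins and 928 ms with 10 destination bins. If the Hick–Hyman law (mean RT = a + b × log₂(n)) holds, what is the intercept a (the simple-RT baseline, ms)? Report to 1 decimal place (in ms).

343.3 ms

Slope: b = (928 − 752) / (log₂ 10 − log₂ 5) = 176/1.0000 = 176.000 ms/bit.
Intercept: a = 752 − 176.000·log₂(5) = 343.341 ms.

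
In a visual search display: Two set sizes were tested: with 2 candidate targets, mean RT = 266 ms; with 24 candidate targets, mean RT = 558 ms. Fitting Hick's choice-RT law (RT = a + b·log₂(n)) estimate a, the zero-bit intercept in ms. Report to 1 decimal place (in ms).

b = (RT₂ − RT₁)/(log₂ n₂ − log₂ n₁) = (558 − 266)/(4.5850 − 1) = 81.451 ms/bit.
Intercept: a = 266 − 81.451·log₂(2) = 184.549 ms.

184.5 ms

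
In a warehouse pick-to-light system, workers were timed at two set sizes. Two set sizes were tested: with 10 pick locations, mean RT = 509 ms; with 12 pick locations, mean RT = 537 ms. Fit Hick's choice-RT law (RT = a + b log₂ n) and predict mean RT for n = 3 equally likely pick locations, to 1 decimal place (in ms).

324.1 ms

Solve the two-equation system in a and b:
  b = (537 − 509) / (log₂ 12 − log₂ 10) = 28 / (3.5850 − 3.3219) = 106.450 ms/bit
  a = 509 − 106.450 × 3.3219 = 155.381 ms
Then RT(3) = 155.381 + 106.450 × log₂ 3 = 155.381 + 106.450 × 1.5850 ≈ 324.100 ms.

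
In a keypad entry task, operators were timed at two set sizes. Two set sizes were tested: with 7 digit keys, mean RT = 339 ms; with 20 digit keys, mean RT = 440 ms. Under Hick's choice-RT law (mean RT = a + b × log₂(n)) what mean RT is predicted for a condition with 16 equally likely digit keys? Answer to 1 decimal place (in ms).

418.5 ms

Solve the two-equation system in a and b:
  b = (440 − 339) / (log₂ 20 − log₂ 7) = 101 / (4.3219 − 2.8074) = 66.685 ms/bit
  a = 339 − 66.685 × 2.8074 = 151.790 ms
Then RT(16) = 151.790 + 66.685 × log₂ 16 = 151.790 + 66.685 × 4 ≈ 418.532 ms.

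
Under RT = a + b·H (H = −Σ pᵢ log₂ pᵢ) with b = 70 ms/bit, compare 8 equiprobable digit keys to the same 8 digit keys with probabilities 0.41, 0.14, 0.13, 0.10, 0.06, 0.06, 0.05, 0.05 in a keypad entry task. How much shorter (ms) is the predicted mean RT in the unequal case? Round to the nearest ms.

Equiprobable entropy H₀ = log₂ 8 = 3.0000 bits.
Skewed entropy H = −Σ pᵢ log₂ pᵢ = 2.5586 bits.
ΔRT = b·(H₀ − H) = 70 × 0.4414 = 30.90 ms.

31 ms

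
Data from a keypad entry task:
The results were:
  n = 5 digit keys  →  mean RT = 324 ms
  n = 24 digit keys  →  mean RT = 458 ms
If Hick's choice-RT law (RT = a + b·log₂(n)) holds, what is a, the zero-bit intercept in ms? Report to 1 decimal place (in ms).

186.5 ms

The slope on a log₂ axis is (458 − 324) / (4.5850 − 2.3219) = 59.213 ms/bit.
a = RT₁ − b·log₂ n₁ = 324 − 59.213 × 2.3219 = 186.513 ms.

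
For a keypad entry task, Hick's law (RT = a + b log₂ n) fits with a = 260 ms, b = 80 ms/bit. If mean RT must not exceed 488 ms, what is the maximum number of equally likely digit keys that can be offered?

7

80·log₂ n ≤ 488 − 260 = 228, giving log₂ n ≤ 2.8500 and n ≤ 7.210. The largest whole number is 7.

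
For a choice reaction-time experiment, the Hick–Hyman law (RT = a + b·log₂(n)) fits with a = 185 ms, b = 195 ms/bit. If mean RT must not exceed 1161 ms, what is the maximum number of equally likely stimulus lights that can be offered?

32

Information budget: (1161 − 185)/195 = 5.0051 bits, so n ≤ 2^5.0051 = 32.114 → at most 32.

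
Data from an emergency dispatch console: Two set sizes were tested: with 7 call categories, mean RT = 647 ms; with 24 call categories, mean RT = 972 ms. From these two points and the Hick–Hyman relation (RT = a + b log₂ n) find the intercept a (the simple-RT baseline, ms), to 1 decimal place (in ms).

The slope on a log₂ axis is (972 − 647) / (4.5850 − 2.8074) = 182.830 ms/bit.
Intercept: a = 647 − 182.830·log₂(7) = 133.731 ms.

133.7 ms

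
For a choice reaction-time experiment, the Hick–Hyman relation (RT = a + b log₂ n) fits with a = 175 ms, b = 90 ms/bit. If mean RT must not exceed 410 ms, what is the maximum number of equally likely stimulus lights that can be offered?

Set 175 + 90·log₂ n ≤ 410 → log₂ n ≤ (410 − 175)/90 = 2.6111.
So n ≤ 2^2.6111 = 6.110; the largest integer n is 6.

6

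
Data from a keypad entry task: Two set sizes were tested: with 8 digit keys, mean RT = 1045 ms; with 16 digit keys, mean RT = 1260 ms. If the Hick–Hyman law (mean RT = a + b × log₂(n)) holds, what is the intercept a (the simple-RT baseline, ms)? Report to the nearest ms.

400 ms

b = (RT₂ − RT₁)/(log₂ n₂ − log₂ n₁) = (1260 − 1045)/(4 − 3) = 215 ms/bit.
a = RT₁ − b·log₂ n₁ = 1045 − 215 × 3 = 400.000 ms.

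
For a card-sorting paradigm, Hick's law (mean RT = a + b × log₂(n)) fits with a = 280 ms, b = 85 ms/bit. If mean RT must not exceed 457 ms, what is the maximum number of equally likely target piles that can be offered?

4

85·log₂ n ≤ 457 − 280 = 177, giving log₂ n ≤ 2.0824 and n ≤ 4.235. The largest whole number is 4.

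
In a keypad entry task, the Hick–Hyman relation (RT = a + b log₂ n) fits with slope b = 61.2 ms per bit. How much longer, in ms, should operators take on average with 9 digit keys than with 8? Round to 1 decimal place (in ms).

10.4 ms

Only the slope matters, since a is common to both: ΔRT = b·log₂(n₂/n₁).
log₂(9) − log₂(8) = 3.1699 − 3 = 0.1699.
ΔRT = 61.2 × 0.1699 = 10.399 ms.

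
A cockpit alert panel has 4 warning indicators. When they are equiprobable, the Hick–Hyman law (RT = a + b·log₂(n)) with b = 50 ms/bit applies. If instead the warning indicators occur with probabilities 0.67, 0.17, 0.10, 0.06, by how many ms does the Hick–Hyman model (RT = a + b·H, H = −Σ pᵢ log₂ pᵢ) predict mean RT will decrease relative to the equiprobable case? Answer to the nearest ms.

30 ms

The RT saving is b·ΔH. Equiprobable H₀ = log₂(4) = 2.0000 bits; with the given probabilities H = 1.3974 bits.
b·(H₀ − H) = 50 × (2.0000 − 1.3974) = 30.13 ms.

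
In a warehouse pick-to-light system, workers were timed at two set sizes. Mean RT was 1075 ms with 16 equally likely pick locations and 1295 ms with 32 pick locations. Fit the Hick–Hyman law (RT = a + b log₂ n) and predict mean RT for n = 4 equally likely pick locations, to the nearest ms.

With log₂ n on the abscissa the relation is linear; from the two conditions:
  b = (1295 − 1075) / (log₂ 32 − log₂ 16) = 220 / (5 − 4) = 220 ms/bit
  a = 1075 − 220 × 4 = 195 ms
Then RT(4) = 195 + 220 × log₂ 4 = 195 + 220 × 2 ≈ 635.000 ms.

635 ms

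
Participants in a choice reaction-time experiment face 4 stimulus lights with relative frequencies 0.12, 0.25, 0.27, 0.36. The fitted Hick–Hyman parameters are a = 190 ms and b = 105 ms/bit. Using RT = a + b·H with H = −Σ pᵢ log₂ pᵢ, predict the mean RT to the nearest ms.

H = 0.12·log₂(1/0.12) + 0.25·log₂(1/0.25) + 0.27·log₂(1/0.27) + 0.36·log₂(1/0.36) = 1.9077 bits.
RT = 190 + 105 × 1.9077 = 390.31 ms.

390 ms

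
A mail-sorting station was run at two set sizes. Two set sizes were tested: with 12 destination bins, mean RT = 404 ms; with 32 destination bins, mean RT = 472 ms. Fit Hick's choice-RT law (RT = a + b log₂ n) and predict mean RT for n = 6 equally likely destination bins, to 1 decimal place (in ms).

355.9 ms

RT is linear in log₂ n, so two points fix the line:
  b = (472 − 404) / (log₂ 32 − log₂ 12) = 68 / (5 − 3.5850) = 48.055 ms/bit
  a = 404 − 48.055 × 3.5850 = 231.724 ms
Then RT(6) = 231.724 + 48.055 × log₂ 6 = 231.724 + 48.055 × 2.5850 ≈ 355.945 ms.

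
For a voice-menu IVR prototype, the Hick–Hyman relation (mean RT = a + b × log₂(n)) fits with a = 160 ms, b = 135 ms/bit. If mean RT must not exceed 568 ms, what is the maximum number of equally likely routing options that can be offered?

8

Information budget: (568 − 160)/135 = 3.0222 bits, so n ≤ 2^3.0222 = 8.124 → at most 8.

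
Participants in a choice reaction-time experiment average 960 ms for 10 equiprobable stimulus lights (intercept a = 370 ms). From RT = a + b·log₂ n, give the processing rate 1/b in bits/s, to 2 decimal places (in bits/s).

b = (960 − 370)/log₂ 10 = 590/3.3219 = 177.608 ms per bit = 0.17761 s/bit; the reciprocal is 5.630 bits/s.

5.63 bits/s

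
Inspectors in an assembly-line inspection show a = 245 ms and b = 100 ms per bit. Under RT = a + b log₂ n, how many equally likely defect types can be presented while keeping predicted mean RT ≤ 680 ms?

20

Set 245 + 100·log₂ n ≤ 680 → log₂ n ≤ (680 − 245)/100 = 4.3500.
So n ≤ 2^4.3500 = 20.393; the largest integer n is 20.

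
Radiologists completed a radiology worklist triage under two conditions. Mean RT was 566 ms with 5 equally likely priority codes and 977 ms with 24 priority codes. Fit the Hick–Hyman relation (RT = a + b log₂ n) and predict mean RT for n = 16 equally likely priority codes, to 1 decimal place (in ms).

870.8 ms

Fit slope and intercept:
  b = (977 − 566) / (log₂ 24 − log₂ 5) = 411 / (4.5850 − 2.3219) = 181.615 ms/bit
  a = 566 − 181.615 × 2.3219 = 144.304 ms
Then RT(16) = 144.304 + 181.615 × log₂ 16 = 144.304 + 181.615 × 4 ≈ 870.762 ms.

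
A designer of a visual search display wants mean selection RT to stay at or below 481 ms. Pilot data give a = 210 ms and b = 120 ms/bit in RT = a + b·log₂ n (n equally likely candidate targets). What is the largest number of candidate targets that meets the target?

120·log₂ n ≤ 481 − 210 = 271, giving log₂ n ≤ 2.2583 and n ≤ 4.784. The largest whole number is 4.

4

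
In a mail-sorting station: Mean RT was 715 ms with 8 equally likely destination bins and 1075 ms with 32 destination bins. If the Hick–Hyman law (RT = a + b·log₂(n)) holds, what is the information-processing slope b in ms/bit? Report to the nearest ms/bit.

b = (RT₂ − RT₁)/(log₂ n₂ − log₂ n₁) = (1075 − 715)/(5 − 3) = 180 ms/bit.

180 ms/bit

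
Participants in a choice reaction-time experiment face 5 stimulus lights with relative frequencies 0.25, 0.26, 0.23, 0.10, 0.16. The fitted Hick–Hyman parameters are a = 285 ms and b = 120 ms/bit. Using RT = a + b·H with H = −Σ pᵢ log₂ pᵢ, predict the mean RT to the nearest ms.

Entropy contributions −pᵢ log₂ pᵢ: 0.5000, 0.5053, 0.4877, 0.3322, 0.4230; sum H = 2.2482 bits.
RT = a + bH = 285 + 120·2.2482 = 554.78 ms.

555 ms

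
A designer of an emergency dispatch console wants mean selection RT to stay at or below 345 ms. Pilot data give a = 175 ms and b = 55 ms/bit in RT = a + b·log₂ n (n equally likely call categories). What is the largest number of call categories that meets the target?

8

Information budget: (345 − 175)/55 = 3.0909 bits, so n ≤ 2^3.0909 = 8.520 → at most 8.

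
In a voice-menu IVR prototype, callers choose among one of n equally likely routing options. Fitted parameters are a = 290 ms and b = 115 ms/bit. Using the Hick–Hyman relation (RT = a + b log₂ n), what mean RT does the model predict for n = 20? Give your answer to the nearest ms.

787 ms

log₂(20) = 4.3219 bits, so RT = 290 + 115 × 4.3219 ≈ 787.022 ms.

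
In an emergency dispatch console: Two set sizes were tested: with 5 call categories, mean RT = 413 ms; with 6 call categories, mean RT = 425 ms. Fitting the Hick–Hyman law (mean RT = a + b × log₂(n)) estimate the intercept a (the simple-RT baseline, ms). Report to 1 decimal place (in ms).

307.1 ms

Slope: b = (425 − 413) / (log₂ 6 − log₂ 5) = 12/0.2630 = 45.621 ms/bit.
a = RT₁ − b·log₂ n₁ = 413 − 45.621 × 2.3219 = 307.070 ms.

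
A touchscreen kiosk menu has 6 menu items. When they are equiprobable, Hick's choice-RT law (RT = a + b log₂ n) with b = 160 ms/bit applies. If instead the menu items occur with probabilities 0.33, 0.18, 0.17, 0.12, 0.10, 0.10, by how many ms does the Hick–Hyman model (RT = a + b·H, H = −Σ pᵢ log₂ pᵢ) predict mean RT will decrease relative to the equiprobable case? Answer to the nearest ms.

Equiprobable entropy H₀ = log₂ 6 = 2.5850 bits.
Skewed entropy H = −Σ pᵢ log₂ pᵢ = 2.4392 bits.
ΔRT = b·(H₀ − H) = 160 × 0.1458 = 23.33 ms.

23 ms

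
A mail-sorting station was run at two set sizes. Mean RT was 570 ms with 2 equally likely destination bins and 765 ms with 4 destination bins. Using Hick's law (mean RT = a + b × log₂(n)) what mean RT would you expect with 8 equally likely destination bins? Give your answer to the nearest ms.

Fit slope and intercept:
  b = (765 − 570) / (log₂ 4 − log₂ 2) = 195 / (2 − 1) = 195 ms/bit
  a = 570 − 195 × 1 = 375 ms
Then RT(8) = 375 + 195 × log₂ 8 = 375 + 195 × 3 ≈ 960.000 ms.

960 ms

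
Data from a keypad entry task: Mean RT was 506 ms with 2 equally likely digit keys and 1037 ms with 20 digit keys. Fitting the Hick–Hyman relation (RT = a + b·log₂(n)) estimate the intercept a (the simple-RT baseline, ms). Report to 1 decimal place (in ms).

346.2 ms

Slope: b = (1037 − 506) / (log₂ 20 − log₂ 2) = 531/3.3219 = 159.847 ms/bit.
Intercept: a = 506 − 159.847·log₂(2) = 346.153 ms.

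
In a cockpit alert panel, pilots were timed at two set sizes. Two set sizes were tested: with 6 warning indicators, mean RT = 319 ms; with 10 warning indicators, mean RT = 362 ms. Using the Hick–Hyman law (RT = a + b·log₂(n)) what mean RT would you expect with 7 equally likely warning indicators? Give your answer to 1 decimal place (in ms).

332.0 ms

With log₂ n on the abscissa the relation is linear; from the two conditions:
  b = (362 − 319) / (log₂ 10 − log₂ 6) = 43 / (3.3219 − 2.5850) = 58.347 ms/bit
  a = 319 − 58.347 × 2.5850 = 168.174 ms
Then RT(7) = 168.174 + 58.347 × log₂ 7 = 168.174 + 58.347 × 2.8074 ≈ 331.976 ms.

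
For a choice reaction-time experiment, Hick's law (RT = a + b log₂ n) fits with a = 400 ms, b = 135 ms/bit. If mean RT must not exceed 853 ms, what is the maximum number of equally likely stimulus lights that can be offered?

Information budget: (853 − 400)/135 = 3.3556 bits, so n ≤ 2^3.3556 = 10.236 → at most 10.

10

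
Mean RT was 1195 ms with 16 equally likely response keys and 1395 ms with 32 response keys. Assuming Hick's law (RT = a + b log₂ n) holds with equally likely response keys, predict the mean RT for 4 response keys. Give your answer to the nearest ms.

With log₂ n on the abscissa the relation is linear; from the two conditions:
  b = (1395 − 1195) / (log₂ 32 − log₂ 16) = 200 / (5 − 4) = 200 ms/bit
  a = 1195 − 200 × 4 = 395 ms
Then RT(4) = 395 + 200 × log₂ 4 = 395 + 200 × 2 ≈ 795.000 ms.

795 ms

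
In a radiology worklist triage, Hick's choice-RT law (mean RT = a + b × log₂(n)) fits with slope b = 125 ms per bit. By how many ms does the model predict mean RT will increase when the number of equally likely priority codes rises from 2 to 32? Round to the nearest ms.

500 ms

The intercept a cancels: ΔRT = b·(log₂ n₂ − log₂ n₁) = b·log₂(n₂/n₁).
log₂(32) − log₂(2) = log₂(32/2) = log₂(16) = 4.
ΔRT = 125 × 4.0000 = 500.000 ms.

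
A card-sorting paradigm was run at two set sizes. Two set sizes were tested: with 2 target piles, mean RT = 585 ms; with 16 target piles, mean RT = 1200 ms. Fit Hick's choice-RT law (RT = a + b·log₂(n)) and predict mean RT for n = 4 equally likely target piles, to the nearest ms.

RT is linear in log₂ n, so two points fix the line:
  b = (1200 − 585) / (log₂ 16 − log₂ 2) = 615 / (4 − 1) = 205 ms/bit
  a = 585 − 205 × 1 = 380 ms
Then RT(4) = 380 + 205 × log₂ 4 = 380 + 205 × 2 ≈ 790.000 ms.

790 ms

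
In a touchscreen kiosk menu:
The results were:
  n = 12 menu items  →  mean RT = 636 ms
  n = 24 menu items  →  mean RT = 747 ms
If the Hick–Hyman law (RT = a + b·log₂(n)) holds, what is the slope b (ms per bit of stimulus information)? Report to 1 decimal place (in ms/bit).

111.0 ms/bit

The slope on a log₂ axis is (747 − 636) / (4.5850 − 3.5850) = 111.000 ms/bit.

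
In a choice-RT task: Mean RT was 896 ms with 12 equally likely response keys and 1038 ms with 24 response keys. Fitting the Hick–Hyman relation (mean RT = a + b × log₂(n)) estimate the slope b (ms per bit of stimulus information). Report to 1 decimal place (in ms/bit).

b = (RT₂ − RT₁)/(log₂ n₂ − log₂ n₁) = (1038 − 896)/(4.5850 − 3.5850) = 142.000 ms/bit.

142.0 ms/bit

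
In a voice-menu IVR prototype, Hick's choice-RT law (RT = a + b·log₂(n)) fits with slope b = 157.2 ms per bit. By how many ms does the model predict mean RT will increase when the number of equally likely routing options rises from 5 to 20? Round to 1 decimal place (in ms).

314.4 ms

ΔRT = (a + b log₂ n₂) − (a + b log₂ n₁) = b·(log₂ n₂ − log₂ n₁).
log₂(20) − log₂(5) = log₂(20/5) = log₂(4) = 2.
ΔRT = 157.2 × 2.0000 = 314.400 ms.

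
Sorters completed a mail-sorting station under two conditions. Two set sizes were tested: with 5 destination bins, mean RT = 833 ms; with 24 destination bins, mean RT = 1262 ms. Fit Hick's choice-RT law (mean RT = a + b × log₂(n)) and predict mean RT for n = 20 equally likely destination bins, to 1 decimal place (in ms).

With log₂ n on the abscissa the relation is linear; from the two conditions:
  b = (1262 − 833) / (log₂ 24 − log₂ 5) = 429 / (4.5850 − 2.3219) = 189.568 ms/bit
  a = 833 − 189.568 × 2.3219 = 392.836 ms
Then RT(20) = 392.836 + 189.568 × log₂ 20 = 392.836 + 189.568 × 4.3219 ≈ 1212.137 ms.

1212.1 ms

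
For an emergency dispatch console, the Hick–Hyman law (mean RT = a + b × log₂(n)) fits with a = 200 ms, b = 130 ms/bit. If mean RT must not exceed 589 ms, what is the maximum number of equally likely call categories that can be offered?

7

130·log₂ n ≤ 589 − 200 = 389, giving log₂ n ≤ 2.9923 and n ≤ 7.957. The largest whole number is 7.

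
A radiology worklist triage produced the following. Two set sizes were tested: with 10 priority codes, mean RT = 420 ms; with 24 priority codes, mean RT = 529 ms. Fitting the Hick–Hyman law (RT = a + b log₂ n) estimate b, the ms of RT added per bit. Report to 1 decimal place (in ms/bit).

86.3 ms/bit

b = (RT₂ − RT₁)/(log₂ n₂ − log₂ n₁) = (529 − 420)/(4.5850 − 3.3219) = 86.300 ms/bit.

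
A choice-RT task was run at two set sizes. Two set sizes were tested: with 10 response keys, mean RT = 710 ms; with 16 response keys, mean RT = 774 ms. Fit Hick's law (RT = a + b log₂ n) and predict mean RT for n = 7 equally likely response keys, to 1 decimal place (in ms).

Solve the two-equation system in a and b:
  b = (774 − 710) / (log₂ 16 − log₂ 10) = 64 / (4 − 3.3219) = 94.385 ms/bit
  a = 710 − 94.385 × 3.3219 = 396.459 ms
Then RT(7) = 396.459 + 94.385 × log₂ 7 = 396.459 + 94.385 × 2.8074 ≈ 661.432 ms.

661.4 ms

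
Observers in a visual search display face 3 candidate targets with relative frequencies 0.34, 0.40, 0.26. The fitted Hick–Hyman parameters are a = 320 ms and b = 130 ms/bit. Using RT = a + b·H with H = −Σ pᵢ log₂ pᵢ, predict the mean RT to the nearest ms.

523 ms

Entropy contributions −pᵢ log₂ pᵢ: 0.5292, 0.5288, 0.5053; sum H = 1.5632 bits.
RT = a + bH = 320 + 130·1.5632 = 523.22 ms.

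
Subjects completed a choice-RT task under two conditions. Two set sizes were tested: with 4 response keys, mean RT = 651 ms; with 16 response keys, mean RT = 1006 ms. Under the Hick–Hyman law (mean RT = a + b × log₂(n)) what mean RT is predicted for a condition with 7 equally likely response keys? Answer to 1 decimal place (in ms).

794.3 ms

RT is linear in log₂ n, so two points fix the line:
  b = (1006 − 651) / (log₂ 16 − log₂ 4) = 355 / (4 − 2) = 177.500 ms/bit
  a = 651 − 177.500 × 2 = 296.000 ms
Then RT(7) = 296.000 + 177.500 × log₂ 7 = 296.000 + 177.500 × 2.8074 ≈ 794.305 ms.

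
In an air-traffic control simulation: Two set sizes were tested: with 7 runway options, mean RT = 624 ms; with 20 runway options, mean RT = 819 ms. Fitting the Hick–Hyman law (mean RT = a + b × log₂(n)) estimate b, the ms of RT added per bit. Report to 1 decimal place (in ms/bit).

128.7 ms/bit

Slope: b = (819 − 624) / (log₂ 20 − log₂ 7) = 195/1.5146 = 128.749 ms/bit.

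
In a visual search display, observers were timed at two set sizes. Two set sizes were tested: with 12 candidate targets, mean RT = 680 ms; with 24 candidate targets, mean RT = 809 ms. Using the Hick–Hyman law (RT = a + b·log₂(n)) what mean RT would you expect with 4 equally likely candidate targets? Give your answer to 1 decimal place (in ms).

475.5 ms

Solve the two-equation system in a and b:
  b = (809 − 680) / (log₂ 24 − log₂ 12) = 129 / (4.5850 − 3.5850) = 129.000 ms/bit
  a = 680 − 129.000 × 3.5850 = 217.540 ms
Then RT(4) = 217.540 + 129.000 × log₂ 4 = 217.540 + 129.000 × 2 ≈ 475.540 ms.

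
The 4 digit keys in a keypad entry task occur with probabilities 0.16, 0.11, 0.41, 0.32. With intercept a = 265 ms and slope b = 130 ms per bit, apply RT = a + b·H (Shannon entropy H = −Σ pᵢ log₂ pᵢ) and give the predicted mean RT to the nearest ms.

Entropy contributions −pᵢ log₂ pᵢ: 0.4230, 0.3503, 0.5274, 0.5260; sum H = 1.8267 bits.
RT = a + bH = 265 + 130·1.8267 = 502.47 ms.

502 ms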